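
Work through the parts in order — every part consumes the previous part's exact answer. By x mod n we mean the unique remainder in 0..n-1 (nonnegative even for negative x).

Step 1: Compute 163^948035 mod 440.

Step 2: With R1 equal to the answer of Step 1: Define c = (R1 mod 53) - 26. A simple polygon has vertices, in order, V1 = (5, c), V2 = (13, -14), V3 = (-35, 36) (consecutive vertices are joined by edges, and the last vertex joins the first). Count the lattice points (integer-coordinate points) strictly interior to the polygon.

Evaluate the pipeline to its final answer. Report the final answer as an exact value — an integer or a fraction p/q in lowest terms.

Step 1: squarings mod 440: 163^1=163, 163^2=169, 163^4=401, 163^8=201, 163^16=361, 163^32=81, 163^64=401, 163^128=201, 163^256=361, 163^512=81, 163^1024=401, 163^2048=201, 163^4096=361, 163^8192=81, 163^16384=401, 163^32768=201, 163^65536=361, 163^131072=81, 163^262144=401, 163^524288=201; 163^948035 = 163^1 * 163^2 * 163^64 * 163^256 * 163^512 * 163^1024 * 163^4096 * 163^8192 * 163^16384 * 163^131072 * 163^262144 * 163^524288 = 67 (mod 440); answer 67
Step 2: R1 = 67; c = -12; cross terms: (5*-14 - 13*-12)=86, (13*36 - -35*-14)=-22, (-35*-12 - 5*36)=240; twice the area = |304| = 304; area = 152; boundary points = 2 + 2 + 8 = 12; strictly interior points = area - boundary/2 + 1 = 147; answer 147

147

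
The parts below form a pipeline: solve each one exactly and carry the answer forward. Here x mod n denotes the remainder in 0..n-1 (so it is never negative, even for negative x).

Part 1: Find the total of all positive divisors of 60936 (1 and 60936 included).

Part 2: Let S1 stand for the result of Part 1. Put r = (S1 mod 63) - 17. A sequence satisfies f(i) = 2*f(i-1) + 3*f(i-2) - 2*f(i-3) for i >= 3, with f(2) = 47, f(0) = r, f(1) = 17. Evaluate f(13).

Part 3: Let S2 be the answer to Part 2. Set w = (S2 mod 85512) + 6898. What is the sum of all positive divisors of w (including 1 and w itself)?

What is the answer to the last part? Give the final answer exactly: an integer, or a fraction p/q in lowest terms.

Part 1: 60936 = 2^3 * 3 * 2539; sigma = (1 + 2 + 4 + 8) * (1 + 3) * (1 + 2539) = 15 * 4 * 2540 = 152400; answer 152400
Part 2: S1 = 152400; r = -14; f(3) = 2*(47) + 3*(17) - 2*(-14) = 173; iterating: f(3)=173, f(4)=453, f(5)=1331, f(6)=3675, f(7)=10437, f(8)=29237, f(9)=82435, f(10)=231707, f(11)=652245, f(12)=1834741, f(13)=5162803; answer 5162803
Part 3: S2 = 5162803; w = 38981; 38981 = 17 * 2293; sigma = (1 + 17) * (1 + 2293) = 18 * 2294 = 41292; answer 41292

41292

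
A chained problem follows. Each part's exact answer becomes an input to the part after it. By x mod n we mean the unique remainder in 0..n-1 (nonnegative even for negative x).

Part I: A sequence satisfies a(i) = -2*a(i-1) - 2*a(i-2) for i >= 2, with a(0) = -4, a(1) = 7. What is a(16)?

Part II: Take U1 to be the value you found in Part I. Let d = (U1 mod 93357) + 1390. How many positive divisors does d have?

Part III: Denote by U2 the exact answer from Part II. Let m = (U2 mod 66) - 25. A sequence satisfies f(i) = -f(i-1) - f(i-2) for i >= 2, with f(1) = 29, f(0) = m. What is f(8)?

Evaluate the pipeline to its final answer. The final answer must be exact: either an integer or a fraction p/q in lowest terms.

Part I: a(2) = -2*(7) - 2*(-4) = -6; iterating: a(2)=-6, a(3)=-2, a(4)=16, a(5)=-28, a(6)=24, a(7)=8, a(8)=-64, a(9)=112, a(10)=-96, a(11)=-32, a(12)=256, a(13)=-448, a(14)=384, a(15)=128, a(16)=-1024; answer -1024
Part II: U1 = -1024; d = 93723; 93723 = 3 * 7 * 4463; number of divisors = (1+1) * (1+1) * (1+1) = 8; answer 8
Part III: U2 = 8; m = -17; f(2) = -1*(29) - 1*(-17) = -12; iterating: f(2)=-12, f(3)=-17, f(4)=29, f(5)=-12, f(6)=-17, f(7)=29, f(8)=-12; answer -12

-12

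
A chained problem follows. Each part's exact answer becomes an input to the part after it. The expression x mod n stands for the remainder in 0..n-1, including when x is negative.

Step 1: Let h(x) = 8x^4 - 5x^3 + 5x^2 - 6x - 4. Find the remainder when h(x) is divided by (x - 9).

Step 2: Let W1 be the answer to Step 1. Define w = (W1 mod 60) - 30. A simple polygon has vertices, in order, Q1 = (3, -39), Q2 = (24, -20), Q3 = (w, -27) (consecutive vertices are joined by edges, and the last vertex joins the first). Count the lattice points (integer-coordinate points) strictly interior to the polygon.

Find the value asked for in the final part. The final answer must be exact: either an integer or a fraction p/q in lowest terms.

Step 1: remainder = value at the root: 8*(9)^4 - 5*(9)^3 + 5*(9)^2 - 6*(9)^1 - 4 = (52488) + (-3645) + (405) + (-54) + (-4) = 49190; answer 49190
Step 2: W1 = 49190; w = 20; cross terms: (3*-20 - 24*-39)=876, (24*-27 - 20*-20)=-248, (20*-39 - 3*-27)=-699; twice the area = |-71| = 71; area = 71/2; boundary points = 1 + 1 + 1 = 3; strictly interior points = area - boundary/2 + 1 = 35; answer 35

35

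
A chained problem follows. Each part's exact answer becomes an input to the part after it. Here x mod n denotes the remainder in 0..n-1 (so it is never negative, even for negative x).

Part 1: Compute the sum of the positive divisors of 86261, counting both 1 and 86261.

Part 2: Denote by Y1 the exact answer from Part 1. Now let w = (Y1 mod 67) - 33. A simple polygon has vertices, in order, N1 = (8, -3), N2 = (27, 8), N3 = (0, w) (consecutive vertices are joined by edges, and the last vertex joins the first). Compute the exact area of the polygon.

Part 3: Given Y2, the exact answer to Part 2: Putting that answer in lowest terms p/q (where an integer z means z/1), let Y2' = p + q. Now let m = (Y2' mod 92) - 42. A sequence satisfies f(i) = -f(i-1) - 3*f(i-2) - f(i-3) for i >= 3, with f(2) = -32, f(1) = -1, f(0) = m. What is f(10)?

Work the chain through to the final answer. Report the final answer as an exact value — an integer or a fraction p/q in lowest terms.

2320

Part 1: 86261 = 7 * 12323; sigma = (1 + 7) * (1 + 12323) = 8 * 12324 = 98592; answer 98592
Part 2: Y1 = 98592; w = 2; cross terms: (8*8 - 27*-3)=145, (27*2 - 0*8)=54, (0*-3 - 8*2)=-16; twice the area = |183| = 183; area = 183/2; answer 183/2
Part 3: Y2 = 183/2; threaded value p + q = 185; m = -41; f(3) = -1*(-32) - 3*(-1) - 1*(-41) = 76; iterating: f(3)=76, f(4)=21, f(5)=-217, f(6)=78, f(7)=552, f(8)=-569, f(9)=-1165, f(10)=2320; answer 2320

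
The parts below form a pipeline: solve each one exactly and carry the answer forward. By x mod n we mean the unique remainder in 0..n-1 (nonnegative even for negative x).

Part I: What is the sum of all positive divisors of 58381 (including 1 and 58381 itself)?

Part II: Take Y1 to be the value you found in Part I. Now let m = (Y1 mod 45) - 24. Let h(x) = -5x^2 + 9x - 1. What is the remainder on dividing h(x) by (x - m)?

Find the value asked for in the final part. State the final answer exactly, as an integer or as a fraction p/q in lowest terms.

3

Part I: 58381 = 79 * 739; sigma = (1 + 79) * (1 + 739) = 80 * 740 = 59200; answer 59200
Part II: Y1 = 59200; m = 1; remainder = value at the root: -5*(1)^2 + 9*(1)^1 - 1 = (-5) + (9) + (-1) = 3; answer 3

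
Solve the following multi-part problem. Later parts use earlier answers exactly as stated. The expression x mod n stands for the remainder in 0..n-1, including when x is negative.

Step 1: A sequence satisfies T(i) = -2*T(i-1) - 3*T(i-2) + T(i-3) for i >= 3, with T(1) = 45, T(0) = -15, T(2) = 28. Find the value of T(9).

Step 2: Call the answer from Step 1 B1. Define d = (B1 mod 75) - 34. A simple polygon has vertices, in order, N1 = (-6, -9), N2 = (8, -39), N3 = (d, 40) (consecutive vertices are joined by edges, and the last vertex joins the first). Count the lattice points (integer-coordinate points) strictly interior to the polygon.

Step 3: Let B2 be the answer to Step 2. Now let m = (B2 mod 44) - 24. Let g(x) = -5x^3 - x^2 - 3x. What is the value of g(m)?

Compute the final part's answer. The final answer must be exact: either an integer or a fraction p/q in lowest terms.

-50

Step 1: T(3) = -2*(28) - 3*(45) + 1*(-15) = -206; iterating: T(3)=-206, T(4)=373, T(5)=-100, T(6)=-1125, T(7)=2923, T(8)=-2571, T(9)=-4752; answer -4752
Step 2: B1 = -4752; d = 14; cross terms: (-6*-39 - 8*-9)=306, (8*40 - 14*-39)=866, (14*-9 - -6*40)=114; twice the area = |1286| = 1286; area = 643; boundary points = 2 + 1 + 1 = 4; strictly interior points = area - boundary/2 + 1 = 642; answer 642
Step 3: B2 = 642; m = 2; -5*(2)^3 - 1*(2)^2 - 3*(2)^1 = (-40) + (-4) + (-6) = -50; answer -50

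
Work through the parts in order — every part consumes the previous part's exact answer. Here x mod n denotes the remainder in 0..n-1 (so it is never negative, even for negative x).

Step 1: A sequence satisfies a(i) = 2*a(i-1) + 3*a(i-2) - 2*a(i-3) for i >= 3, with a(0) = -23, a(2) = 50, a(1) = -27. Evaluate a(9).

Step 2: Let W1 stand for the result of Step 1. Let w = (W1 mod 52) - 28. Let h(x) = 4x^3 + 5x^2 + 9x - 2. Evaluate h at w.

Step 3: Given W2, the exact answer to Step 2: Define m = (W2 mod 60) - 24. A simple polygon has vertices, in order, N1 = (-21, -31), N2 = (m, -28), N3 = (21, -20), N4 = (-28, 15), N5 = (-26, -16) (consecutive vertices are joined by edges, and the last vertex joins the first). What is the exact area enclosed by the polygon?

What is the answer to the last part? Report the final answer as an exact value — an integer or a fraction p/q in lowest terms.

2613/2

Step 1: a(3) = 2*(50) + 3*(-27) - 2*(-23) = 65; iterating: a(3)=65, a(4)=334, a(5)=763, a(6)=2398, a(7)=6417, a(8)=18502, a(9)=51459; answer 51459
Step 2: W1 = 51459; w = 3; 4*(3)^3 + 5*(3)^2 + 9*(3)^1 - 2 = (108) + (45) + (27) + (-2) = 178; answer 178
Step 3: W2 = 178; m = 34; cross terms: (-21*-28 - 34*-31)=1642, (34*-20 - 21*-28)=-92, (21*15 - -28*-20)=-245, (-28*-16 - -26*15)=838, (-26*-31 - -21*-16)=470; twice the area = |2613| = 2613; area = 2613/2; answer 2613/2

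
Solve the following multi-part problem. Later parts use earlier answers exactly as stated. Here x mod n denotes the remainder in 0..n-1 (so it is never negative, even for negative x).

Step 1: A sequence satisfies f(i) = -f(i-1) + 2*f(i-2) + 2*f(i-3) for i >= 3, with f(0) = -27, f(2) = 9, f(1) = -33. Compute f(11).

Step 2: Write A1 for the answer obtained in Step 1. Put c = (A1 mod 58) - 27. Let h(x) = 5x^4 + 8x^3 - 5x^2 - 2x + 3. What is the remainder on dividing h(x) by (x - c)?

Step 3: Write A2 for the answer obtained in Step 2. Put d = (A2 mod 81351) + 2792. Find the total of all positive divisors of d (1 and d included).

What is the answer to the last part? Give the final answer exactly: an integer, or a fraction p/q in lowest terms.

Step 1: f(3) = -1*(9) + 2*(-33) + 2*(-27) = -129; iterating: f(3)=-129, f(4)=81, f(5)=-321, f(6)=225, f(7)=-705, f(8)=513, f(9)=-1473, f(10)=1089, f(11)=-3009; answer -3009
Step 2: A1 = -3009; c = -20; remainder = value at the root: 5*(-20)^4 + 8*(-20)^3 - 5*(-20)^2 - 2*(-20)^1 + 3 = (800000) + (-64000) + (-2000) + (40) + (3) = 734043; answer 734043
Step 3: A2 = 734043; d = 4676; 4676 = 2^2 * 7 * 167; sigma = (1 + 2 + 4) * (1 + 7) * (1 + 167) = 7 * 8 * 168 = 9408; answer 9408

9408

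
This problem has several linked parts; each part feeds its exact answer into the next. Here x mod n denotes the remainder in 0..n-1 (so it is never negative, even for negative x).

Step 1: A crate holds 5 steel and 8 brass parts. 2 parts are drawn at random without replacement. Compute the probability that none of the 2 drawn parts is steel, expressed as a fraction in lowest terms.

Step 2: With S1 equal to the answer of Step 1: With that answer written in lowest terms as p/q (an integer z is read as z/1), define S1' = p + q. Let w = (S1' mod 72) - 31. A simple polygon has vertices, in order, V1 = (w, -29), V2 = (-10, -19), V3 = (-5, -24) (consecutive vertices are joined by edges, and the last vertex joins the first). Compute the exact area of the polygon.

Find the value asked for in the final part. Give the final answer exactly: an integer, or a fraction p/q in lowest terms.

Step 1: total draws C(13,2) = 78; favorable C(8,2) = 28; P = 14/39; answer 14/39
Step 2: S1 = 14/39; threaded value p + q = 53; w = 22; cross terms: (22*-19 - -10*-29)=-708, (-10*-24 - -5*-19)=145, (-5*-29 - 22*-24)=673; twice the area = |110| = 110; area = 55; answer 55

55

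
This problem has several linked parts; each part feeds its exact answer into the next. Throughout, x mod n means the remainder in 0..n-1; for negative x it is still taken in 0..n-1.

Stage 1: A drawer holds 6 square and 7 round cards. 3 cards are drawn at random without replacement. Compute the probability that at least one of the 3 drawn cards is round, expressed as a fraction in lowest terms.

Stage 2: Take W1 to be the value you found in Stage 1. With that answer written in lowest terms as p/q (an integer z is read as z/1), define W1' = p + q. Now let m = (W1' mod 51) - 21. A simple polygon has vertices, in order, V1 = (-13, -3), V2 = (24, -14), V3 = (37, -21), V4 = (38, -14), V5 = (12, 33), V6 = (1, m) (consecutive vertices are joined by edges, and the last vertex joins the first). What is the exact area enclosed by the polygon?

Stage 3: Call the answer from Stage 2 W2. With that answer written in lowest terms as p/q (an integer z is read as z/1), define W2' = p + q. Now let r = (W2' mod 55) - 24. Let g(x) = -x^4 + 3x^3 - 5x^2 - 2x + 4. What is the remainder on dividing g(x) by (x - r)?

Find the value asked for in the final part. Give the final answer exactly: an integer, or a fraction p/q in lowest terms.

Stage 1: total draws C(13,3) = 286; complement C(6,3) = 20; favorable 286 - 20 = 266; P = 133/143; answer 133/143
Stage 2: W1 = 133/143; threaded value p + q = 276; m = 0; cross terms: (-13*-14 - 24*-3)=254, (24*-21 - 37*-14)=14, (37*-14 - 38*-21)=280, (38*33 - 12*-14)=1422, (12*0 - 1*33)=-33, (1*-3 - -13*0)=-3; twice the area = |1934| = 1934; area = 967; answer 967
Stage 3: W2 = 967; threaded value p + q = 968; r = 9; remainder = value at the root: -1*(9)^4 + 3*(9)^3 - 5*(9)^2 - 2*(9)^1 + 4 = (-6561) + (2187) + (-405) + (-18) + (4) = -4793; answer -4793

-4793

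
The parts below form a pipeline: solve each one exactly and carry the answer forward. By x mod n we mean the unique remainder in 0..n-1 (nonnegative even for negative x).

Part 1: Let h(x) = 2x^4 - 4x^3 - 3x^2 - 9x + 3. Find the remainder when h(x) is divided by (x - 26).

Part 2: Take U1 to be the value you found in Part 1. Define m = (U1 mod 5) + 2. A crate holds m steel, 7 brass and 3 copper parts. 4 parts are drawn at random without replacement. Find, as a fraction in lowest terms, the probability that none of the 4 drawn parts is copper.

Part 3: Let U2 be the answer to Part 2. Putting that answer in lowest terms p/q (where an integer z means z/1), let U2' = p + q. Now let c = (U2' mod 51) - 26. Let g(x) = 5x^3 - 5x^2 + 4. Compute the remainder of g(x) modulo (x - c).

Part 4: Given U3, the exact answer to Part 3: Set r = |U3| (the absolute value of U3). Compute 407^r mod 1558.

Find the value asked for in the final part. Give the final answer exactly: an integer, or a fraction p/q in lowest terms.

657

Part 1: remainder = value at the root: 2*(26)^4 - 4*(26)^3 - 3*(26)^2 - 9*(26)^1 + 3 = (913952) + (-70304) + (-2028) + (-234) + (3) = 841389; answer 841389
Part 2: U1 = 841389; m = 6; total draws C(16,4) = 1820; favorable C(13,4) = 715; P = 11/28; answer 11/28
Part 3: U2 = 11/28; threaded value p + q = 39; c = 13; remainder = value at the root: 5*(13)^3 - 5*(13)^2 + 4 = (10985) + (-845) + (4) = 10144; answer 10144
Part 4: U3 = 10144; r = 10144; squarings mod 1558: 407^1=407, 407^2=501, 407^4=163, 407^8=83, 407^16=657, 407^32=83, 407^64=657, 407^128=83, 407^256=657, 407^512=83, 407^1024=657, 407^2048=83, 407^4096=657, 407^8192=83; 407^10144 = 407^32 * 407^128 * 407^256 * 407^512 * 407^1024 * 407^8192 = 657 (mod 1558); answer 657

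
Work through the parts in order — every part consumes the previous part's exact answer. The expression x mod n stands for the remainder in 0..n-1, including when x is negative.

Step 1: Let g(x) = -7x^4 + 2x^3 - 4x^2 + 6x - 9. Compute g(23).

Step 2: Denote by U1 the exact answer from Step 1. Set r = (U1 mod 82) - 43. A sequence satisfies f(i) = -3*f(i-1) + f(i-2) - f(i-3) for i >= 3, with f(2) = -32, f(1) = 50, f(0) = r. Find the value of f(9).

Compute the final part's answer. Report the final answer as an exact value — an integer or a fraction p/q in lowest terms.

213238

Step 1: -7*(23)^4 + 2*(23)^3 - 4*(23)^2 + 6*(23)^1 - 9 = (-1958887) + (24334) + (-2116) + (138) + (-9) = -1936540; answer -1936540
Step 2: U1 = -1936540; r = 11; f(3) = -3*(-32) + 1*(50) - 1*(11) = 135; iterating: f(3)=135, f(4)=-487, f(5)=1628, f(6)=-5506, f(7)=18633, f(8)=-63033, f(9)=213238; answer 213238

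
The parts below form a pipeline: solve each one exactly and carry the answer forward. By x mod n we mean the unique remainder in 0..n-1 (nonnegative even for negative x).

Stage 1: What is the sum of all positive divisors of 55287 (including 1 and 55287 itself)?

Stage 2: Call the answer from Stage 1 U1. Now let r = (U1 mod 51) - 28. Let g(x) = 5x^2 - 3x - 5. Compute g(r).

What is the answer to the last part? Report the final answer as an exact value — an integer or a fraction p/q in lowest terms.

Stage 1: 55287 = 3^2 * 6143; sigma = (1 + 3 + 9) * (1 + 6143) = 13 * 6144 = 79872; answer 79872
Stage 2: U1 = 79872; r = -22; 5*(-22)^2 - 3*(-22)^1 - 5 = (2420) + (66) + (-5) = 2481; answer 2481

2481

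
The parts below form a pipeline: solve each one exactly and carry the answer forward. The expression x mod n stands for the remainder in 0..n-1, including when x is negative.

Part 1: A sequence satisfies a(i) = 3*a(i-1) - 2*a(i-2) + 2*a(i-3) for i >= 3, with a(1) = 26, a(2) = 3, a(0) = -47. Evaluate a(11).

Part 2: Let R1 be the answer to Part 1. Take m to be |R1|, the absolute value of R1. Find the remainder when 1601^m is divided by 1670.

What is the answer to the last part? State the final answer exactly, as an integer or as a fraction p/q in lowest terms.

Part 1: a(3) = 3*(3) - 2*(26) + 2*(-47) = -137; iterating: a(3)=-137, a(4)=-365, a(5)=-815, a(6)=-1989, a(7)=-5067, a(8)=-12853, a(9)=-32403, a(10)=-81637, a(11)=-205811; answer -205811
Part 2: R1 = -205811; m = 205811; squarings mod 1670: 1601^1=1601, 1601^2=1421, 1601^4=211, 1601^8=1101, 1601^16=1451, 1601^32=1201, 1601^64=1191, 1601^128=651, 1601^256=1291, 1601^512=21, 1601^1024=441, 1601^2048=761, 1601^4096=1301, 1601^8192=891, 1601^16384=631, 1601^32768=701, 1601^65536=421, 1601^131072=221; 1601^205811 = 1601^1 * 1601^2 * 1601^16 * 1601^32 * 1601^64 * 1601^128 * 1601^256 * 1601^512 * 1601^8192 * 1601^65536 * 1601^131072 = 1231 (mod 1670); answer 1231

1231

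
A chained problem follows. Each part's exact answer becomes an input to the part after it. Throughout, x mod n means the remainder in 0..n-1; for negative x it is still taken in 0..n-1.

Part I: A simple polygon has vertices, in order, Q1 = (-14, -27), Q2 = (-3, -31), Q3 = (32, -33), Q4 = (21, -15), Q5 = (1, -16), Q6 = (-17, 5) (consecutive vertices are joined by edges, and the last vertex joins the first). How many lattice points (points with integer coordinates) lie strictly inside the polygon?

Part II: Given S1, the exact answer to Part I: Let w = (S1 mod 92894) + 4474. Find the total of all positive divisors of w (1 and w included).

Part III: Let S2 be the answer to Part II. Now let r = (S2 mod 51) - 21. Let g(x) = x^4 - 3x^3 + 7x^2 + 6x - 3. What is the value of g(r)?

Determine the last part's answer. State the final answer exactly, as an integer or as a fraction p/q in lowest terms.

Part I: cross terms: (-14*-31 - -3*-27)=353, (-3*-33 - 32*-31)=1091, (32*-15 - 21*-33)=213, (21*-16 - 1*-15)=-321, (1*5 - -17*-16)=-267, (-17*-27 - -14*5)=529; twice the area = |1598| = 1598; area = 799; boundary points = 1 + 1 + 1 + 1 + 3 + 1 = 8; strictly interior points = area - boundary/2 + 1 = 796; answer 796
Part II: S1 = 796; w = 5270; 5270 = 2 * 5 * 17 * 31; sigma = (1 + 2) * (1 + 5) * (1 + 17) * (1 + 31) = 3 * 6 * 18 * 32 = 10368; answer 10368
Part III: S2 = 10368; r = -6; 1*(-6)^4 - 3*(-6)^3 + 7*(-6)^2 + 6*(-6)^1 - 3 = (1296) + (648) + (252) + (-36) + (-3) = 2157; answer 2157

2157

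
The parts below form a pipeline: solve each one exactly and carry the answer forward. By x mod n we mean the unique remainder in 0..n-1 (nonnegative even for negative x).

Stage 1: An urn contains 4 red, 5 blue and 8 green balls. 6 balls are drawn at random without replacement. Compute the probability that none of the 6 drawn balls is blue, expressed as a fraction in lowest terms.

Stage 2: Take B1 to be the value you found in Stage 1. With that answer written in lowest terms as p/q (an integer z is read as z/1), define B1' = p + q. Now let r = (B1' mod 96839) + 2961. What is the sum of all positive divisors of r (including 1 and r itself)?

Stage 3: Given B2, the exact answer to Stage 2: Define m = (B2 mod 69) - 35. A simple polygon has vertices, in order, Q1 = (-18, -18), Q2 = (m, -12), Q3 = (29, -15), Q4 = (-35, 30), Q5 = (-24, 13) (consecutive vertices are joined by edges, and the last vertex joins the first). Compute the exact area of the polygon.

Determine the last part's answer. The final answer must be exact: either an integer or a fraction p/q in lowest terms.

893

Stage 1: total draws C(17,6) = 12376; favorable C(12,6) = 924; P = 33/442; answer 33/442
Stage 2: B1 = 33/442; threaded value p + q = 475; r = 3436; 3436 = 2^2 * 859; sigma = (1 + 2 + 4) * (1 + 859) = 7 * 860 = 6020; answer 6020
Stage 3: B2 = 6020; m = -18; cross terms: (-18*-12 - -18*-18)=-108, (-18*-15 - 29*-12)=618, (29*30 - -35*-15)=345, (-35*13 - -24*30)=265, (-24*-18 - -18*13)=666; twice the area = |1786| = 1786; area = 893; answer 893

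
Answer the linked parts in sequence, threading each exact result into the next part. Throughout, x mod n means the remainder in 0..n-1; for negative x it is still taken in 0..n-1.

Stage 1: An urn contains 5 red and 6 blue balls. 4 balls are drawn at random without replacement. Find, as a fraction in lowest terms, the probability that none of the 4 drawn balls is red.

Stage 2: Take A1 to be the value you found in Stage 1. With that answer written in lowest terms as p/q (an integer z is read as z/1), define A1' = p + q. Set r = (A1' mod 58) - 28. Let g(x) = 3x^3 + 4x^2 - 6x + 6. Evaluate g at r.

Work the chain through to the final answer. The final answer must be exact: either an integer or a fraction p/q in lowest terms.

-239

Stage 1: total draws C(11,4) = 330; favorable C(6,4) = 15; P = 1/22; answer 1/22
Stage 2: A1 = 1/22; threaded value p + q = 23; r = -5; 3*(-5)^3 + 4*(-5)^2 - 6*(-5)^1 + 6 = (-375) + (100) + (30) + (6) = -239; answer -239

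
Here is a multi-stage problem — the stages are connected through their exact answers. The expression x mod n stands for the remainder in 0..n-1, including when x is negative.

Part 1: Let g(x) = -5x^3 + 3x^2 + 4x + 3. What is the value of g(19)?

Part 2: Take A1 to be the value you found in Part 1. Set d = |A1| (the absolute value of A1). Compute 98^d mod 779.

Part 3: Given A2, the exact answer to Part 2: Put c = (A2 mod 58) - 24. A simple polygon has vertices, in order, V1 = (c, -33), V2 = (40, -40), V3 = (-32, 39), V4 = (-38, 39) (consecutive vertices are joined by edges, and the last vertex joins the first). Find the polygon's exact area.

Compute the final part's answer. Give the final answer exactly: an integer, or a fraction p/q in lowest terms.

2097

Part 1: -5*(19)^3 + 3*(19)^2 + 4*(19)^1 + 3 = (-34295) + (1083) + (76) + (3) = -33133; answer -33133
Part 2: A1 = -33133; d = 33133; squarings mod 779: 98^1=98, 98^2=256, 98^4=100, 98^8=652, 98^16=549, 98^32=707, 98^64=510, 98^128=693, 98^256=385, 98^512=215, 98^1024=264, 98^2048=365, 98^4096=16, 98^8192=256, 98^16384=100, 98^32768=652; 98^33133 = 98^1 * 98^4 * 98^8 * 98^32 * 98^64 * 98^256 * 98^32768 = 242 (mod 779); answer 242
Part 3: A2 = 242; c = -14; cross terms: (-14*-40 - 40*-33)=1880, (40*39 - -32*-40)=280, (-32*39 - -38*39)=234, (-38*-33 - -14*39)=1800; twice the area = |4194| = 4194; area = 2097; answer 2097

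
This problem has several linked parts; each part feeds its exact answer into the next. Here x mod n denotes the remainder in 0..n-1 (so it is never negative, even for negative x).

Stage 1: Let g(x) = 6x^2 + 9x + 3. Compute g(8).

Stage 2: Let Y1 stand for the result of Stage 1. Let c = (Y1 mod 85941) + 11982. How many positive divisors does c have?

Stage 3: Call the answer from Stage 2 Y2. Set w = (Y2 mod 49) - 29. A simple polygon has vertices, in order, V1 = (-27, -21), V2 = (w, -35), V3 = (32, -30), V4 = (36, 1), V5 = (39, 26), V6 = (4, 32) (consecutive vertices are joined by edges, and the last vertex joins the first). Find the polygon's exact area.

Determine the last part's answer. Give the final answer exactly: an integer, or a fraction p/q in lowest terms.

Stage 1: 6*(8)^2 + 9*(8)^1 + 3 = (384) + (72) + (3) = 459; answer 459
Stage 2: Y1 = 459; c = 12441; 12441 = 3 * 11 * 13 * 29; number of divisors = (1+1) * (1+1) * (1+1) * (1+1) = 16; answer 16
Stage 3: Y2 = 16; w = -13; cross terms: (-27*-35 - -13*-21)=672, (-13*-30 - 32*-35)=1510, (32*1 - 36*-30)=1112, (36*26 - 39*1)=897, (39*32 - 4*26)=1144, (4*-21 - -27*32)=780; twice the area = |6115| = 6115; area = 6115/2; answer 6115/2

6115/2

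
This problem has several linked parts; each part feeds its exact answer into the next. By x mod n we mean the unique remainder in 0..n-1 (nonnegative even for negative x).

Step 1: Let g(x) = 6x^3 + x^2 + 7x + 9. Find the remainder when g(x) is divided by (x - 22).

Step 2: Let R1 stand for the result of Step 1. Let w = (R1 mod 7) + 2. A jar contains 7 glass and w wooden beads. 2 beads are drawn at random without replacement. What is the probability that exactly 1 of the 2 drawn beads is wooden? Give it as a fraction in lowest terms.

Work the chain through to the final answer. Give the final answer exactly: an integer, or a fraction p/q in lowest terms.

Step 1: remainder = value at the root: 6*(22)^3 + 1*(22)^2 + 7*(22)^1 + 9 = (63888) + (484) + (154) + (9) = 64535; answer 64535
Step 2: R1 = 64535; w = 4; total draws C(11,2) = 55; favorable C(4,1)*C(7,1) = 28; P = 28/55; answer 28/55

28/55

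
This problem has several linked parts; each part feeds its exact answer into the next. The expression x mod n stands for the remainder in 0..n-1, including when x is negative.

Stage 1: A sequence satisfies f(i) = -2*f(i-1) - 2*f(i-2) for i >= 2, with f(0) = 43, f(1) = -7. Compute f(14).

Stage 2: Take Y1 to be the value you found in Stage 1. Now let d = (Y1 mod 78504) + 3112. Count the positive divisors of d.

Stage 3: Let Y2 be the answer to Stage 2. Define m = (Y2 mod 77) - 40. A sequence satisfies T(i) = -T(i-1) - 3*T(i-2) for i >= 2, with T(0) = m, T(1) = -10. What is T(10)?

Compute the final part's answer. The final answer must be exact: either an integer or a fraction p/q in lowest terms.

Stage 1: f(2) = -2*(-7) - 2*(43) = -72; iterating: f(2)=-72, f(3)=158, f(4)=-172, f(5)=28, f(6)=288, f(7)=-632, f(8)=688, f(9)=-112, f(10)=-1152, f(11)=2528, f(12)=-2752, f(13)=448, f(14)=4608; answer 4608
Stage 2: Y1 = 4608; d = 7720; 7720 = 2^3 * 5 * 193; number of divisors = (3+1) * (1+1) * (1+1) = 16; answer 16
Stage 3: Y2 = 16; m = -24; T(2) = -1*(-10) - 3*(-24) = 82; iterating: T(2)=82, T(3)=-52, T(4)=-194, T(5)=350, T(6)=232, T(7)=-1282, T(8)=586, T(9)=3260, T(10)=-5018; answer -5018

-5018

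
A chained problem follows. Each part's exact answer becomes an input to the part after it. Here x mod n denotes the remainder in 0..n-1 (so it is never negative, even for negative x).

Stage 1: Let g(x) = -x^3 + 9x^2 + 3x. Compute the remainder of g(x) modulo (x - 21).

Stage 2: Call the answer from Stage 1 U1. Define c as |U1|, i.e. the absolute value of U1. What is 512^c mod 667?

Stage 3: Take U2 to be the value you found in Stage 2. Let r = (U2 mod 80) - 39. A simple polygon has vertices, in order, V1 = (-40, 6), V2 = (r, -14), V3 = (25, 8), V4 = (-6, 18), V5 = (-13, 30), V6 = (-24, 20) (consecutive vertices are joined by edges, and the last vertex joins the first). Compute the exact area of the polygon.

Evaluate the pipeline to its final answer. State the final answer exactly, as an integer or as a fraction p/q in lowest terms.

Stage 1: remainder = value at the root: -1*(21)^3 + 9*(21)^2 + 3*(21)^1 = (-9261) + (3969) + (63) = -5229; answer -5229
Stage 2: U1 = -5229; c = 5229; squarings mod 667: 512^1=512, 512^2=13, 512^4=169, 512^8=547, 512^16=393, 512^32=372, 512^64=315, 512^128=509, 512^256=285, 512^512=518, 512^1024=190, 512^2048=82, 512^4096=54; 512^5229 = 512^1 * 512^4 * 512^8 * 512^32 * 512^64 * 512^1024 * 512^4096 = 307 (mod 667); answer 307
Stage 3: U2 = 307; r = 28; cross terms: (-40*-14 - 28*6)=392, (28*8 - 25*-14)=574, (25*18 - -6*8)=498, (-6*30 - -13*18)=54, (-13*20 - -24*30)=460, (-24*6 - -40*20)=656; twice the area = |2634| = 2634; area = 1317; answer 1317

1317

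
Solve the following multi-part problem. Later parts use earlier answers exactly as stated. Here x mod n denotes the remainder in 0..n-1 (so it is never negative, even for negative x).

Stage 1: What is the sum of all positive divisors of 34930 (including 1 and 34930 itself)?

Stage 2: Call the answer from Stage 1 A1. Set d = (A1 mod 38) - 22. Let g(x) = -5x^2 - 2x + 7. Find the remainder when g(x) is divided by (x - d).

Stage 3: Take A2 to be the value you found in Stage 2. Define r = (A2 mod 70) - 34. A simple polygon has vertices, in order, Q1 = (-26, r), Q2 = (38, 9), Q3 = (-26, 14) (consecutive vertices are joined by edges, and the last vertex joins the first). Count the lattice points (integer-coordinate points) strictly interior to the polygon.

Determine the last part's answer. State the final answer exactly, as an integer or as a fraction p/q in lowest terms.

724

Stage 1: 34930 = 2 * 5 * 7 * 499; sigma = (1 + 2) * (1 + 5) * (1 + 7) * (1 + 499) = 3 * 6 * 8 * 500 = 72000; answer 72000
Stage 2: A1 = 72000; d = 6; remainder = value at the root: -5*(6)^2 - 2*(6)^1 + 7 = (-180) + (-12) + (7) = -185; answer -185
Stage 3: A2 = -185; r = -9; cross terms: (-26*9 - 38*-9)=108, (38*14 - -26*9)=766, (-26*-9 - -26*14)=598; twice the area = |1472| = 1472; area = 736; boundary points = 2 + 1 + 23 = 26; strictly interior points = area - boundary/2 + 1 = 724; answer 724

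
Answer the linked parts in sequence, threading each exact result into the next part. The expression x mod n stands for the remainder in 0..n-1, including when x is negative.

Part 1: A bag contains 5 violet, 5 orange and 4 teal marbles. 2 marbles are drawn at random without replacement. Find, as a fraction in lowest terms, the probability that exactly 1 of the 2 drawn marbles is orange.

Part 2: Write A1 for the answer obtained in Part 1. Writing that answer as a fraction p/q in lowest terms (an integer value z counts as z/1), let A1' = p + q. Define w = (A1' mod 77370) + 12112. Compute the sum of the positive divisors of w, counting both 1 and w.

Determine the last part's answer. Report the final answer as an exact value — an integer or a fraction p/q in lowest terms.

Part 1: total draws C(14,2) = 91; favorable C(5,1)*C(9,1) = 45; P = 45/91; answer 45/91
Part 2: A1 = 45/91; threaded value p + q = 136; w = 12248; 12248 = 2^3 * 1531; sigma = (1 + 2 + 4 + 8) * (1 + 1531) = 15 * 1532 = 22980; answer 22980

22980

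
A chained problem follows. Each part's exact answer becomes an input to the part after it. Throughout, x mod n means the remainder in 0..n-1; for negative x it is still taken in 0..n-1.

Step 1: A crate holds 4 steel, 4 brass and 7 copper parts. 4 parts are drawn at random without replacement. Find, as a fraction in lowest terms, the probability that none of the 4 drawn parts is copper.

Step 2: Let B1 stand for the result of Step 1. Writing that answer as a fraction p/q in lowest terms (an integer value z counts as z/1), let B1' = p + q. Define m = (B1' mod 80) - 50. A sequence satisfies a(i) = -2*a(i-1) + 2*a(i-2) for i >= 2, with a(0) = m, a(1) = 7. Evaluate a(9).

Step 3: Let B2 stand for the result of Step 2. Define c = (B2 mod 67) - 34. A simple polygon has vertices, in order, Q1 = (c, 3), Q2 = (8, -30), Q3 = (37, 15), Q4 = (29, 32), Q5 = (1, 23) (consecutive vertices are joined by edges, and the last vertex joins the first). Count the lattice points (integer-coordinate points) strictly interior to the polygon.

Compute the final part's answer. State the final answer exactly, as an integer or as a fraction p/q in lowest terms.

Step 1: total draws C(15,4) = 1365; favorable C(8,4) = 70; P = 2/39; answer 2/39
Step 2: B1 = 2/39; threaded value p + q = 41; m = -9; a(2) = -2*(7) + 2*(-9) = -32; iterating: a(2)=-32, a(3)=78, a(4)=-220, a(5)=596, a(6)=-1632, a(7)=4456, a(8)=-12176, a(9)=33264; answer 33264
Step 3: B2 = 33264; c = -2; cross terms: (-2*-30 - 8*3)=36, (8*15 - 37*-30)=1230, (37*32 - 29*15)=749, (29*23 - 1*32)=635, (1*3 - -2*23)=49; twice the area = |2699| = 2699; area = 2699/2; boundary points = 1 + 1 + 1 + 1 + 1 = 5; strictly interior points = area - boundary/2 + 1 = 1348; answer 1348

1348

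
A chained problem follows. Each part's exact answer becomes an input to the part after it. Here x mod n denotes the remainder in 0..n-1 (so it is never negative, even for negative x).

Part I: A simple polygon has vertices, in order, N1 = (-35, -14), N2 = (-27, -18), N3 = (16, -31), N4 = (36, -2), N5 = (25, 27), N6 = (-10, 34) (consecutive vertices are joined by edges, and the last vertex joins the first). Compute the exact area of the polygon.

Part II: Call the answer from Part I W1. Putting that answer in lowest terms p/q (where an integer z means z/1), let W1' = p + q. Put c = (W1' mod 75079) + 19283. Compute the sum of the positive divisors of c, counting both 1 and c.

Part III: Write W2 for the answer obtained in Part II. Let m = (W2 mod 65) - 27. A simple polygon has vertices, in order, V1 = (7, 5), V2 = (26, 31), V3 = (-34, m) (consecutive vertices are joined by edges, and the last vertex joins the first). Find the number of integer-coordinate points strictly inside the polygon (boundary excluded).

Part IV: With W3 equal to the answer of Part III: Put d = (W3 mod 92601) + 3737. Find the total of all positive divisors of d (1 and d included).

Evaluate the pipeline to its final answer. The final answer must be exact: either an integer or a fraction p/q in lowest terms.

Part I: cross terms: (-35*-18 - -27*-14)=252, (-27*-31 - 16*-18)=1125, (16*-2 - 36*-31)=1084, (36*27 - 25*-2)=1022, (25*34 - -10*27)=1120, (-10*-14 - -35*34)=1330; twice the area = |5933| = 5933; area = 5933/2; answer 5933/2
Part II: W1 = 5933/2; threaded value p + q = 5935; c = 25218; 25218 = 2 * 3^3 * 467; sigma = (1 + 2) * (1 + 3 + 9 + 27) * (1 + 467) = 3 * 40 * 468 = 56160; answer 56160
Part III: W2 = 56160; m = -27; cross terms: (7*31 - 26*5)=87, (26*-27 - -34*31)=352, (-34*5 - 7*-27)=19; twice the area = |458| = 458; area = 229; boundary points = 1 + 2 + 1 = 4; strictly interior points = area - boundary/2 + 1 = 228; answer 228
Part IV: W3 = 228; d = 3965; 3965 = 5 * 13 * 61; sigma = (1 + 5) * (1 + 13) * (1 + 61) = 6 * 14 * 62 = 5208; answer 5208

5208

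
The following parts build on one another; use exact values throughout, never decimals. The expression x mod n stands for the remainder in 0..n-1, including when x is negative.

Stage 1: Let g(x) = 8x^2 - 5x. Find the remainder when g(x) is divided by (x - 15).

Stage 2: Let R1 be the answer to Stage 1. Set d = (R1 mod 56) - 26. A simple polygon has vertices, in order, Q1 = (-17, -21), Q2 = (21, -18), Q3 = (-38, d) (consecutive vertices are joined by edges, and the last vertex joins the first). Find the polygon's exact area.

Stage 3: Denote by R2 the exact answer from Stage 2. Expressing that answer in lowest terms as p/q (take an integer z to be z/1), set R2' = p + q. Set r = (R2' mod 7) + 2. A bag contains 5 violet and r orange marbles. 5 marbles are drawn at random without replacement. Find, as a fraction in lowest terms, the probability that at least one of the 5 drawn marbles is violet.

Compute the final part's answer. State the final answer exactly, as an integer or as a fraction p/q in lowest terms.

251/252

Stage 1: remainder = value at the root: 8*(15)^2 - 5*(15)^1 = (1800) + (-75) = 1725; answer 1725
Stage 2: R1 = 1725; d = 19; cross terms: (-17*-18 - 21*-21)=747, (21*19 - -38*-18)=-285, (-38*-21 - -17*19)=1121; twice the area = |1583| = 1583; area = 1583/2; answer 1583/2
Stage 3: R2 = 1583/2; threaded value p + q = 1585; r = 5; total draws C(10,5) = 252; complement C(5,5) = 1; favorable 252 - 1 = 251; P = 251/252; answer 251/252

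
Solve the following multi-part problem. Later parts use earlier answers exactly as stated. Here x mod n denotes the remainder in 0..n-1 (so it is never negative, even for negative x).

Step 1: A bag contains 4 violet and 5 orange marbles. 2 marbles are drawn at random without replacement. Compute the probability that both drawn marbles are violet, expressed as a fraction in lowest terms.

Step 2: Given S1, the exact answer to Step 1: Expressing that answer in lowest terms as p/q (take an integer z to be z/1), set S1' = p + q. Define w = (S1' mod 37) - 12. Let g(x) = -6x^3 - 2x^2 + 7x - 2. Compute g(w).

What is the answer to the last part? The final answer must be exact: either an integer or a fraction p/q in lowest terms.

Step 1: total draws C(9,2) = 36; favorable C(4,2) = 6; P = 1/6; answer 1/6
Step 2: S1 = 1/6; threaded value p + q = 7; w = -5; -6*(-5)^3 - 2*(-5)^2 + 7*(-5)^1 - 2 = (750) + (-50) + (-35) + (-2) = 663; answer 663

663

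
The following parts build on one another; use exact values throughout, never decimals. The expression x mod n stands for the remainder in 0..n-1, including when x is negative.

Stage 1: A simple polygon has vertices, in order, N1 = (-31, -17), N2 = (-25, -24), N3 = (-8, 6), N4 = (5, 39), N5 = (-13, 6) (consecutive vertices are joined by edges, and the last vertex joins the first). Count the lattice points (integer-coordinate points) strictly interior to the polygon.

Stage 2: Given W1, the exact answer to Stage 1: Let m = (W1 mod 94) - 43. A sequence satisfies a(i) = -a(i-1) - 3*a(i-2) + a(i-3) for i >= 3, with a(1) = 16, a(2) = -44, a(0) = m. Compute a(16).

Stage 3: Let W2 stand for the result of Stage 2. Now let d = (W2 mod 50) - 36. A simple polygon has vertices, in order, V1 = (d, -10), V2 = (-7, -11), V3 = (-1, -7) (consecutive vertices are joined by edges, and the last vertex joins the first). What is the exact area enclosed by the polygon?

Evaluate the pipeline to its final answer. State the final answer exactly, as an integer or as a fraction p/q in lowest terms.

Stage 1: cross terms: (-31*-24 - -25*-17)=319, (-25*6 - -8*-24)=-342, (-8*39 - 5*6)=-342, (5*6 - -13*39)=537, (-13*-17 - -31*6)=407; twice the area = |579| = 579; area = 579/2; boundary points = 1 + 1 + 1 + 3 + 1 = 7; strictly interior points = area - boundary/2 + 1 = 287; answer 287
Stage 2: W1 = 287; m = -38; a(3) = -1*(-44) - 3*(16) + 1*(-38) = -42; iterating: a(3)=-42, a(4)=190, a(5)=-108, a(6)=-504, a(7)=1018, a(8)=386, a(9)=-3944, a(10)=3804, a(11)=8414, a(12)=-23770, a(13)=2332, a(14)=77392, a(15)=-108158, a(16)=-121686; answer -121686
Stage 3: W2 = -121686; d = -22; cross terms: (-22*-11 - -7*-10)=172, (-7*-7 - -1*-11)=38, (-1*-10 - -22*-7)=-144; twice the area = |66| = 66; area = 33; answer 33

33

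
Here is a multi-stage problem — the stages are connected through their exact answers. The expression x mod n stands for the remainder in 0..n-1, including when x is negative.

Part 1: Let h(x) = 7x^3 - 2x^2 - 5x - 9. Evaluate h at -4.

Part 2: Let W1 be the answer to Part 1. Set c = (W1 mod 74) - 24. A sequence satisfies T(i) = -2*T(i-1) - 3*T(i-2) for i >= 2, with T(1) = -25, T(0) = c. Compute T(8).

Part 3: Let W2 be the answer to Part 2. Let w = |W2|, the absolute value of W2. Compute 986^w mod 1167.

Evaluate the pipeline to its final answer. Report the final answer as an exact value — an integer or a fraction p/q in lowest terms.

Part 1: 7*(-4)^3 - 2*(-4)^2 - 5*(-4)^1 - 9 = (-448) + (-32) + (20) + (-9) = -469; answer -469
Part 2: W1 = -469; c = 25; T(2) = -2*(-25) - 3*(25) = -25; iterating: T(2)=-25, T(3)=125, T(4)=-175, T(5)=-25, T(6)=575, T(7)=-1075, T(8)=425; answer 425
Part 3: W2 = 425; w = 425; squarings mod 1167: 986^1=986, 986^2=85, 986^4=223, 986^8=715, 986^16=79, 986^32=406, 986^64=289, 986^128=664, 986^256=937; 986^425 = 986^1 * 986^8 * 986^32 * 986^128 * 986^256 = 803 (mod 1167); answer 803

803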